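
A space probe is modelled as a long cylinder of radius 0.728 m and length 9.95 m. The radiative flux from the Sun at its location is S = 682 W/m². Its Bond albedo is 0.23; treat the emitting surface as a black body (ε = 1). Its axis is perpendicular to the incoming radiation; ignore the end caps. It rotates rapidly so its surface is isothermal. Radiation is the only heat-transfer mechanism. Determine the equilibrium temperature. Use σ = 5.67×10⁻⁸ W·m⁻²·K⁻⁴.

T ≈ 233 K

At equilibrium, absorbed power = emitted power.
Absorbing cross-section = 2rL = 14.49 m²; emitting surface = 2πrL = 45.51 m² (ratio π).
(1−a)S·A_cross = εσ·A_surf·T⁴  ⇒  T⁴ = (1−a)S/(πσ).
T⁴ = 0.770·682/(π·5.67×10⁻⁸) = 2.948×10⁹ K⁴.
T = (2.948×10⁹)^(1/4).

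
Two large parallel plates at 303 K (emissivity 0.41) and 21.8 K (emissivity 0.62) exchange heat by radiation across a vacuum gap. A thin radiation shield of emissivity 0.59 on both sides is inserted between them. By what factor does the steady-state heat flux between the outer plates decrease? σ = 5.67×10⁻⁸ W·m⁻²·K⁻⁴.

Without shield: q₀ = σΔ(T⁴)/(1/ε₁+1/ε₂−1) with denominator 3.052.
With shield the two gaps are in series; the resistances add: (1/ε₁+1/ε_s−1)+(1/ε_s+1/ε₂−1) = 3.134+2.308 = 5.442.
Heat-flux ratio q₀/q = 5.442/3.052.

factor ≈ 1.78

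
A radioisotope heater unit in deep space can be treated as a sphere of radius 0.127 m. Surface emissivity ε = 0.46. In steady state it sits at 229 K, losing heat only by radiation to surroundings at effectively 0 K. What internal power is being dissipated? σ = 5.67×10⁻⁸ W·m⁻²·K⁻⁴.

P ≈ 14.5 W

Steady state: P = εσA T⁴.
A = 4πr² = 0.2027 m²; T⁴ = (229)⁴ = 2.750×10⁹ K⁴.
P = 0.46 × 5.67×10⁻⁸ × 0.2027 × 2.750×10⁹.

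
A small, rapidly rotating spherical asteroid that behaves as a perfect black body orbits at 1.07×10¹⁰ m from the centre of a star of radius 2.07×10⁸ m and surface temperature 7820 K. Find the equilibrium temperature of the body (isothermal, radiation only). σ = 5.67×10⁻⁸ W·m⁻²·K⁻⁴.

The star's surface emits σT_*⁴; at distance d the flux is S = σT_*⁴(R_*/d)².
S = 5.67×10⁻⁸·(7820)⁴·(2.07×10⁸/1.07×10¹⁰)² = 79360 W/m².
For an isothermal sphere T⁴ = (1−a)S/(4σ) = 3.499×10¹¹ K⁴.

T ≈ 769 K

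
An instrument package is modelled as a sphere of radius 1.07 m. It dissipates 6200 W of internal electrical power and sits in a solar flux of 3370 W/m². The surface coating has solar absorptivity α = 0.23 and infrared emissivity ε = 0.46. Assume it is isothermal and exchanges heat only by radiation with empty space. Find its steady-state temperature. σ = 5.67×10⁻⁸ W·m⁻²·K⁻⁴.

T ≈ 393 K

At steady state, absorbed solar power + internal power = radiated power.
Absorbed: α·S·A_cross = 0.23·3370·3.597 = 2788 W (cross-section πr²).
Total input = 2788 + 6200 = 8988 W.
Radiated: εσ·A_surf·T⁴ with A_surf = 4πr² = 14.39 m².
T⁴ = 8988/(0.46·5.67×10⁻⁸·14.39) = 2.395×10¹⁰ K⁴.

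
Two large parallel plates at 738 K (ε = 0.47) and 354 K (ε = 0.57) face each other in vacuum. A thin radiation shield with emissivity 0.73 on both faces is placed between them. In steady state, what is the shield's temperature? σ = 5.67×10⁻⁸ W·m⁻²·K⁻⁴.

T_s ≈ 617 K

In steady state the net flux on the hot side equals that on the cold side.
σ(T₁⁴−T_s⁴)/D₁ = σ(T_s⁴−T₂⁴)/D₂, with D₁ = 1/ε₁+1/ε_s−1 = 2.498, D₂ = 1/ε_s+1/ε₂−1 = 2.124.
Solve for T_s⁴: T_s⁴ = (D₂·T₁⁴ + D₁·T₂⁴)/(D₁+D₂) = 1.448×10¹¹ K⁴.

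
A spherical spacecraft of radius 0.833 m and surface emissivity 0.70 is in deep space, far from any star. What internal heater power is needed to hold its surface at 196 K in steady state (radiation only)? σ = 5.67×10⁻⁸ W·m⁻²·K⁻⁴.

P ≈ 511 W

P = εσ·4πr²·T⁴.
4πr² = 8.720 m²; T⁴ = 1.476×10⁹ K⁴.
P = 0.70·5.67×10⁻⁸·8.720·1.476×10⁹.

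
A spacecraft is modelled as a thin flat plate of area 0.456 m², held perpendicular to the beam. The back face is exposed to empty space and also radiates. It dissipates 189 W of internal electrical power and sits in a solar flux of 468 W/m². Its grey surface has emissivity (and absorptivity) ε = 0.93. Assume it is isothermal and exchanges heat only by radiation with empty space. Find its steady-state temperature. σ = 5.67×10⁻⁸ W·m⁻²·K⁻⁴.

At steady state, absorbed solar power + internal power = radiated power.
Absorbed: α·S·A_cross = 0.93·468·0.4560 = 198.5 W (cross-section A).
Total input = 198.5 + 189 = 387.5 W.
Radiated: εσ·A_surf·T⁴ with A_surf = 2A = 0.9120 m².
T⁴ = 387.5/(0.93·5.67×10⁻⁸·0.9120) = 8.057×10⁹ K⁴.

T ≈ 300 K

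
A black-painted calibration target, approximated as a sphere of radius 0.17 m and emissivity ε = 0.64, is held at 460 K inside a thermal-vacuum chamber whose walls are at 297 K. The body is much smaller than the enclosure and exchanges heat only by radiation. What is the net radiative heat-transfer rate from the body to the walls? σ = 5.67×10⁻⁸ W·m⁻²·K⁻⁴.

P_net ≈ 488 W

For a small grey body in a large enclosure: P_net = εσA(T_body⁴ − T_wall⁴).
A = 4πr² = 0.3632 m²; T_body⁴ − T_wall⁴ = 4.477×10¹⁰ − 7.781×10⁹ = 3.699×10¹⁰ K⁴.
|P_net| = 0.64·5.67×10⁻⁸·0.3632·3.699×10¹⁰.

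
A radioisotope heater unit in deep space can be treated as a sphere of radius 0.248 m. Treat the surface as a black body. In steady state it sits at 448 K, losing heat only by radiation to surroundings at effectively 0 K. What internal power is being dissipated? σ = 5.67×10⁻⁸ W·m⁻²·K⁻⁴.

P ≈ 1770 W

Steady state: P = εσA T⁴.
A = 4πr² = 0.7729 m²; T⁴ = (448)⁴ = 4.028×10¹⁰ K⁴.
P = 1.0 × 5.67×10⁻⁸ × 0.7729 × 4.028×10¹⁰.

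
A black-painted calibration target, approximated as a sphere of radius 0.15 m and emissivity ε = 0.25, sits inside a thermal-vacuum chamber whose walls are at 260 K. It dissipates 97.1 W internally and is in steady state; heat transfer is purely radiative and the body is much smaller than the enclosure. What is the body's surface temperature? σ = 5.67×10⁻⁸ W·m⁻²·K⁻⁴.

T ≈ 412 K

For a small grey body in a large enclosure, net radiated power = εσA(T⁴ − T_w⁴).
Steady state: P = εσA(T⁴ − T_w⁴) with A = 4πr² = 0.2827 m².
T⁴ = P/(εσA) + T_w⁴ = 97.1/(0.25·5.67×10⁻⁸·0.2827) + (260)⁴
    = 2.423×10¹⁰ + 4.570×10⁹ = 2.880×10¹⁰ K⁴.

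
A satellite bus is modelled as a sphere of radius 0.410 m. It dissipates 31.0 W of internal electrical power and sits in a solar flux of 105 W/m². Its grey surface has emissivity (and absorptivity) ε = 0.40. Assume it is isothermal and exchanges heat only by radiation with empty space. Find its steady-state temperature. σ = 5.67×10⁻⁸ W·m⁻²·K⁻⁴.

At steady state, absorbed solar power + internal power = radiated power.
Absorbed: α·S·A_cross = 0.40·105·0.5281 = 22.18 W (cross-section πr²).
Total input = 22.18 + 31.0 = 53.18 W.
Radiated: εσ·A_surf·T⁴ with A_surf = 4πr² = 2.112 m².
T⁴ = 53.18/(0.40·5.67×10⁻⁸·2.112) = 1.110×10⁹ K⁴.

T ≈ 183 K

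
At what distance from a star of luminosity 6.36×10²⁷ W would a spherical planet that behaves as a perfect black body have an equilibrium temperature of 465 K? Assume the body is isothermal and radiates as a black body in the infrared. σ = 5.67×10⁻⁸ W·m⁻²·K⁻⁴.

For an isothermal black-emitting sphere, (1−a)S·πr² = σ·4πr²·T⁴ ⇒ S = 4σT⁴/(1−a).
S = 4·5.67×10⁻⁸·(465)⁴/1.00 = 10600 W/m².
Flux falls as S = L/(4πd²), so d = √(L/(4πS)) = √(6.36×10²⁷/(4π·10600)).

d ≈ 2.18×10¹¹ m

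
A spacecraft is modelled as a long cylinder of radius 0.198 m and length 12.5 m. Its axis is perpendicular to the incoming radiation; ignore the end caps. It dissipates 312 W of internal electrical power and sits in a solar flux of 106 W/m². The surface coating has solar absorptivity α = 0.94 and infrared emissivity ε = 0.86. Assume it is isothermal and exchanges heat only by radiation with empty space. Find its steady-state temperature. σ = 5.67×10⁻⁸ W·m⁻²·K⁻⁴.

T ≈ 181 K

At steady state, absorbed solar power + internal power = radiated power.
Absorbed: α·S·A_cross = 0.94·106·4.950 = 493.2 W (cross-section 2rL).
Total input = 493.2 + 312 = 805.2 W.
Radiated: εσ·A_surf·T⁴ with A_surf = 2πrL = 15.55 m².
T⁴ = 805.2/(0.86·5.67×10⁻⁸·15.55) = 1.062×10⁹ K⁴.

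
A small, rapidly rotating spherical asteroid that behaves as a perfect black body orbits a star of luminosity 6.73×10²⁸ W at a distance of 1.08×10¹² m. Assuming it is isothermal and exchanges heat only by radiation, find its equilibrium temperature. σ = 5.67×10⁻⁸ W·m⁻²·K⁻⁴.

First find the stellar flux at distance d: S = L/(4πd²) = 6.73×10²⁸/(4π·(1.08×10¹²)²) = 4592 W/m².
For an isothermal sphere, absorbed (1−a)S·πr² = emitted σ·4πr²·T⁴, so T⁴ = (1−a)S/(4σ).
T⁴ = 1.00·4592/(4·5.67×10⁻⁸) = 2.024×10¹⁰ K⁴.

T ≈ 377 K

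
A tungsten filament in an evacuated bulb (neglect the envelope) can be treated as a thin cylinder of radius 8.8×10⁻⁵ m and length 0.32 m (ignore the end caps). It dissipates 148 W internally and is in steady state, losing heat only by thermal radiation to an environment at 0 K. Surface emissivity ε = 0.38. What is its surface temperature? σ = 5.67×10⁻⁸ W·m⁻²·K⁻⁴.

T ≈ 2500 K

Steady state: internal power = radiated power, P = εσA T⁴.
Radiating area A = 2πrL = 1.769×10⁻⁴ m².
T⁴ = P/(εσA) = 148/(0.38·5.67×10⁻⁸·1.769×10⁻⁴) = 3.882×10¹³ K⁴.
T = (3.882×10¹³)^(1/4).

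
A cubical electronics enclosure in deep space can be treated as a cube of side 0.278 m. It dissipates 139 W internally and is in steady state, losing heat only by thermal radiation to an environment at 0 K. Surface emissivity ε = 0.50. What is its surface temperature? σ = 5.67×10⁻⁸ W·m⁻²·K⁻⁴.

T ≈ 321 K

Steady state: internal power = radiated power, P = εσA T⁴.
Radiating area A = 6L² = 0.4637 m².
T⁴ = P/(εσA) = 139/(0.50·5.67×10⁻⁸·0.4637) = 1.057×10¹⁰ K⁴.
T = (1.057×10¹⁰)^(1/4).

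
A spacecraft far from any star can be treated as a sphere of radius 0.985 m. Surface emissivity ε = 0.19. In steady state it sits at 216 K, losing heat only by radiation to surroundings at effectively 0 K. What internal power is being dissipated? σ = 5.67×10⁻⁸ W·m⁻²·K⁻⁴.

P ≈ 286 W

Steady state: P = εσA T⁴.
A = 4πr² = 12.19 m²; T⁴ = (216)⁴ = 2.177×10⁹ K⁴.
P = 0.19 × 5.67×10⁻⁸ × 12.19 × 2.177×10⁹.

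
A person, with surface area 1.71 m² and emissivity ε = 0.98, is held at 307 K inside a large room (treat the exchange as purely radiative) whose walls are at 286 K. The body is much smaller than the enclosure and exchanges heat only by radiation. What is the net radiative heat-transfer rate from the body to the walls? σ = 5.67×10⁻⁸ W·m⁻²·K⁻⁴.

P_net ≈ 208 W

For a small grey body in a large enclosure: P_net = εσA(T_body⁴ − T_wall⁴).
A = 1.71 m²; T_body⁴ − T_wall⁴ = 8.883×10⁹ − 6.691×10⁹ = 2.192×10⁹ K⁴.
|P_net| = 0.98·5.67×10⁻⁸·1.710·2.192×10⁹.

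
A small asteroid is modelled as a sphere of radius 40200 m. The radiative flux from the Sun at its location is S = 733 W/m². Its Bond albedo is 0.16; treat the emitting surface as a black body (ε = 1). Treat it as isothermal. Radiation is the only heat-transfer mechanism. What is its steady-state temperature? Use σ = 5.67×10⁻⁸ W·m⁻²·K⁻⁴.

T ≈ 228 K

At equilibrium, absorbed power = emitted power.
Absorbing cross-section = πr² = 5.077×10⁹ m²; emitting surface = 4πr² = 2.031×10¹⁰ m² (ratio 4).
(1−a)S·A_cross = εσ·A_surf·T⁴  ⇒  T⁴ = (1−a)S/(4σ).
T⁴ = 0.840·733/(4·5.67×10⁻⁸) = 2.715×10⁹ K⁴.
T = (2.715×10⁹)^(1/4).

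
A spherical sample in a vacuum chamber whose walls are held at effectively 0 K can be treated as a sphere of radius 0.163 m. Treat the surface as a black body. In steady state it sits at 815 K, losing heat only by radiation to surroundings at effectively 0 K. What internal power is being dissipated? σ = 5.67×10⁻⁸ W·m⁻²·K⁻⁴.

Steady state: P = εσA T⁴.
A = 4πr² = 0.3339 m²; T⁴ = (815)⁴ = 4.412×10¹¹ K⁴.
P = 1.0 × 5.67×10⁻⁸ × 0.3339 × 4.412×10¹¹.

P ≈ 8350 W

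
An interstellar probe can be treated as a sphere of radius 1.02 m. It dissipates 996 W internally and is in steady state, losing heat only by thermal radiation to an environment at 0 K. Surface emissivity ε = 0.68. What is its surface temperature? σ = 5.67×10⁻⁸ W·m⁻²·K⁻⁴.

Steady state: internal power = radiated power, P = εσA T⁴.
Radiating area A = 4πr² = 13.07 m².
T⁴ = P/(εσA) = 996/(0.68·5.67×10⁻⁸·13.07) = 1.976×10⁹ K⁴.
T = (1.976×10⁹)^(1/4).

T ≈ 211 K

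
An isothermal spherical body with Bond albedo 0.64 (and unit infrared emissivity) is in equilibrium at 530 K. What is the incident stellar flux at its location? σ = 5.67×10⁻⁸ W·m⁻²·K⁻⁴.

(1−a)S·πr² = σ·4πr²·T⁴ ⇒ S = 4σT⁴/(1−a).
S = 4·5.67×10⁻⁸·7.890×10¹⁰/0.360.

S ≈ 49700 W/m²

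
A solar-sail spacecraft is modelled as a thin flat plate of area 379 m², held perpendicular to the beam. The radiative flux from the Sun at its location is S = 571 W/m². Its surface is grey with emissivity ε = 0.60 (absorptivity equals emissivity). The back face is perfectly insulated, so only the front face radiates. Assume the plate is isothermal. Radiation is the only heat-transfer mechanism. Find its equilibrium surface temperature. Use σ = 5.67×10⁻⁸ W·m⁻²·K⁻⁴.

T ≈ 317 K

At equilibrium, absorbed power = emitted power.
Absorbing cross-section = A = 379.0 m²; emitting surface = A = 379.0 m² (ratio 1).
εS·A_cross = εσ·A_surf·T⁴  ⇒  T⁴ = S/(1σ)   (ε cancels).
T⁴ = 571/(1·5.67×10⁻⁸) = 1.007×10¹⁰ K⁴.
T = (1.007×10¹⁰)^(1/4).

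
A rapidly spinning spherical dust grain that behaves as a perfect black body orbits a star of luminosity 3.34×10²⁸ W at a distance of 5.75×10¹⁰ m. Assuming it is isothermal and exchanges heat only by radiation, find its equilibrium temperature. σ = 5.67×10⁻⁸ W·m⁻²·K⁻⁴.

First find the stellar flux at distance d: S = L/(4πd²) = 3.34×10²⁸/(4π·(5.75×10¹⁰)²) = 8.039×10⁵ W/m².
For an isothermal sphere, absorbed (1−a)S·πr² = emitted σ·4πr²·T⁴, so T⁴ = (1−a)S/(4σ).
T⁴ = 1.00·8.039×10⁵/(4·5.67×10⁻⁸) = 3.545×10¹² K⁴.

T ≈ 1370 K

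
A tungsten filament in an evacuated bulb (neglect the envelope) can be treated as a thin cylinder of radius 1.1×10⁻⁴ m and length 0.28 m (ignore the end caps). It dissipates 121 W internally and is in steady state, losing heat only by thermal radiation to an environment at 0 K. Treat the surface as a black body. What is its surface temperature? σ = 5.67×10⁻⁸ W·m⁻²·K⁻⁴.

T ≈ 1820 K

Steady state: internal power = radiated power, P = εσA T⁴.
Radiating area A = 2πrL = 1.935×10⁻⁴ m².
T⁴ = P/(εσA) = 121/(1.0·5.67×10⁻⁸·1.935×10⁻⁴) = 1.103×10¹³ K⁴.
T = (1.103×10¹³)^(1/4).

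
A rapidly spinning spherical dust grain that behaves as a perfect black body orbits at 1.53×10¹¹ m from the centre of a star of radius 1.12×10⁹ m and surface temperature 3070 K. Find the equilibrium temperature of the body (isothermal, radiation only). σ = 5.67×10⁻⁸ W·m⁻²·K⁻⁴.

T ≈ 186 K

The star's surface emits σT_*⁴; at distance d the flux is S = σT_*⁴(R_*/d)².
S = 5.67×10⁻⁸·(3070)⁴·(1.12×10⁹/1.53×10¹¹)² = 269.9 W/m².
For an isothermal sphere T⁴ = (1−a)S/(4σ) = 1.190×10⁹ K⁴.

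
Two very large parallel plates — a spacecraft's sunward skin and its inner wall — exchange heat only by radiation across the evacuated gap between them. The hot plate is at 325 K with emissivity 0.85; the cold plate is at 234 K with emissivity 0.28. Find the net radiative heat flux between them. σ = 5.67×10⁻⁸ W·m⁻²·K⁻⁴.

q ≈ 123 W/m²

For two infinite grey parallel plates, q = σ(T₁⁴ − T₂⁴)/(1/ε₁ + 1/ε₂ − 1).
T₁⁴ − T₂⁴ = 1.116×10¹⁰ − 2.998×10⁹ = 8.158×10⁹ K⁴.
1/ε₁ + 1/ε₂ − 1 = 1.176 + 3.571 − 1 = 3.748.
q = 5.67×10⁻⁸ × 8.158×10⁹ / 3.748.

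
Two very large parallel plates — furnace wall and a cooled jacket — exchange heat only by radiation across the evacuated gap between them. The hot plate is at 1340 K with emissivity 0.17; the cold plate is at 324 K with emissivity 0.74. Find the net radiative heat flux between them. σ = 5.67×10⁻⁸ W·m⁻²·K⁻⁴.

For two infinite grey parallel plates, q = σ(T₁⁴ − T₂⁴)/(1/ε₁ + 1/ε₂ − 1).
T₁⁴ − T₂⁴ = 3.224×10¹² − 1.102×10¹⁰ = 3.213×10¹² K⁴.
1/ε₁ + 1/ε₂ − 1 = 5.882 + 1.351 − 1 = 6.234.
q = 5.67×10⁻⁸ × 3.213×10¹² / 6.234.

q ≈ 29200 W/m²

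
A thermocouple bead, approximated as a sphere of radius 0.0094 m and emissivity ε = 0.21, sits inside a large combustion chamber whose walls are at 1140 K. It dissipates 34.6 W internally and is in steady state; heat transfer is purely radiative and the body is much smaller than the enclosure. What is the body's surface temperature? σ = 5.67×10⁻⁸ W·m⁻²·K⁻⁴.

For a small grey body in a large enclosure, net radiated power = εσA(T⁴ − T_w⁴).
Steady state: P = εσA(T⁴ − T_w⁴) with A = 4πr² = 0.001110 m².
T⁴ = P/(εσA) + T_w⁴ = 34.6/(0.21·5.67×10⁻⁸·0.001110) + (1140)⁴
    = 2.617×10¹² + 1.689×10¹² = 4.306×10¹² K⁴.

T ≈ 1440 K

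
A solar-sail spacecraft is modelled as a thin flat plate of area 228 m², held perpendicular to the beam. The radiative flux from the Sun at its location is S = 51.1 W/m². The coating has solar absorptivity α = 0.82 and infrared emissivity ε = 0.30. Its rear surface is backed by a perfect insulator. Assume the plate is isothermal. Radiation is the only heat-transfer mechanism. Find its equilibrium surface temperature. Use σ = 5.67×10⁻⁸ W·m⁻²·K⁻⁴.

At equilibrium, absorbed power = emitted power.
Absorbing cross-section = A = 228.0 m²; emitting surface = A = 228.0 m² (ratio 1).
αS·A_cross = εσ·A_surf·T⁴  ⇒  T⁴ = αS/(ε·1σ).
T⁴ = 0.820·51.1/(0.30·1·5.67×10⁻⁸) = 2.463×10⁹ K⁴.
T = (2.463×10⁹)^(1/4).

T ≈ 223 K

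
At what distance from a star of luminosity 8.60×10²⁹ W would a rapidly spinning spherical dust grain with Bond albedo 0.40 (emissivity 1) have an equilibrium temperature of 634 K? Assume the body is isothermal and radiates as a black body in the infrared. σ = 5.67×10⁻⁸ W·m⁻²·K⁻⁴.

d ≈ 1.06×10¹² m

For an isothermal black-emitting sphere, (1−a)S·πr² = σ·4πr²·T⁴ ⇒ S = 4σT⁴/(1−a).
S = 4·5.67×10⁻⁸·(634)⁴/0.600 = 61070 W/m².
Flux falls as S = L/(4πd²), so d = √(L/(4πS)) = √(8.60×10²⁹/(4π·61070)).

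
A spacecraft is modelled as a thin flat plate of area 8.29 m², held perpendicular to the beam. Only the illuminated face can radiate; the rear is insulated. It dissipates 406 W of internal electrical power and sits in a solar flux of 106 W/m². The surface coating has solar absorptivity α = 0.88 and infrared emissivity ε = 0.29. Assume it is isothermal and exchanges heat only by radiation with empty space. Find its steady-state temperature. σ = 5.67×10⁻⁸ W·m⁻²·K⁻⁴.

At steady state, absorbed solar power + internal power = radiated power.
Absorbed: α·S·A_cross = 0.88·106·8.290 = 773.3 W (cross-section A).
Total input = 773.3 + 406 = 1179 W.
Radiated: εσ·A_surf·T⁴ with A_surf = A = 8.290 m².
T⁴ = 1179/(0.29·5.67×10⁻⁸·8.290) = 8.651×10⁹ K⁴.

T ≈ 305 K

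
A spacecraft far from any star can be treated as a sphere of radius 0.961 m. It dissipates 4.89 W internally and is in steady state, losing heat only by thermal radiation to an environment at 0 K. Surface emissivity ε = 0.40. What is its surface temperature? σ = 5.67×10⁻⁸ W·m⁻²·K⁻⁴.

Steady state: internal power = radiated power, P = εσA T⁴.
Radiating area A = 4πr² = 11.61 m².
T⁴ = P/(εσA) = 4.89/(0.40·5.67×10⁻⁸·11.61) = 1.858×10⁷ K⁴.
T = (1.858×10⁷)^(1/4).

T ≈ 65.7 K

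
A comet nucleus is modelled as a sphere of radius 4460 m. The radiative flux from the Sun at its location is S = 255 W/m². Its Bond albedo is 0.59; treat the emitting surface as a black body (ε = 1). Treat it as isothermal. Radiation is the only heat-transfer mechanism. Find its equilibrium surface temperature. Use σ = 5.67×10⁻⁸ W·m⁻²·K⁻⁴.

At equilibrium, absorbed power = emitted power.
Absorbing cross-section = πr² = 6.249×10⁷ m²; emitting surface = 4πr² = 2.500×10⁸ m² (ratio 4).
(1−a)S·A_cross = εσ·A_surf·T⁴  ⇒  T⁴ = (1−a)S/(4σ).
T⁴ = 0.410·255/(4·5.67×10⁻⁸) = 4.610×10⁸ K⁴.
T = (4.610×10⁸)^(1/4).

T ≈ 147 K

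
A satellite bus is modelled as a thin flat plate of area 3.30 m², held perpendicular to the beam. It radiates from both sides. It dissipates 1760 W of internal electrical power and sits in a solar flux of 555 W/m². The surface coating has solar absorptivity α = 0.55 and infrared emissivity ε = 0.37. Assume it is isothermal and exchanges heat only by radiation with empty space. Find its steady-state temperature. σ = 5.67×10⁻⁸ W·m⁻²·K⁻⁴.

At steady state, absorbed solar power + internal power = radiated power.
Absorbed: α·S·A_cross = 0.55·555·3.300 = 1007 W (cross-section A).
Total input = 1007 + 1760 = 2767 W.
Radiated: εσ·A_surf·T⁴ with A_surf = 2A = 6.600 m².
T⁴ = 2767/(0.37·5.67×10⁻⁸·6.600) = 1.999×10¹⁰ K⁴.

T ≈ 376 K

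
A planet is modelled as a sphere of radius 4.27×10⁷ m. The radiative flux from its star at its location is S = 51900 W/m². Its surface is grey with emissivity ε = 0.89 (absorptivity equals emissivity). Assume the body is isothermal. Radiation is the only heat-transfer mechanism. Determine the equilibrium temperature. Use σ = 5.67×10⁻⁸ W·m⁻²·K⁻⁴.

T ≈ 692 K

At equilibrium, absorbed power = emitted power.
Absorbing cross-section = πr² = 5.728×10¹⁵ m²; emitting surface = 4πr² = 2.291×10¹⁶ m² (ratio 4).
εS·A_cross = εσ·A_surf·T⁴  ⇒  T⁴ = S/(4σ)   (ε cancels).
T⁴ = 51900/(4·5.67×10⁻⁸) = 2.288×10¹¹ K⁴.
T = (2.288×10¹¹)^(1/4).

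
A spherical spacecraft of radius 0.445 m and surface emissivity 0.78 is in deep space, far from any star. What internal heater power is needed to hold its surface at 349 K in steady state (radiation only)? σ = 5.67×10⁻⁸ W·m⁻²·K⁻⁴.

P = εσ·4πr²·T⁴.
4πr² = 2.488 m²; T⁴ = 1.484×10¹⁰ K⁴.
P = 0.78·5.67×10⁻⁸·2.488·1.484×10¹⁰.

P ≈ 1630 W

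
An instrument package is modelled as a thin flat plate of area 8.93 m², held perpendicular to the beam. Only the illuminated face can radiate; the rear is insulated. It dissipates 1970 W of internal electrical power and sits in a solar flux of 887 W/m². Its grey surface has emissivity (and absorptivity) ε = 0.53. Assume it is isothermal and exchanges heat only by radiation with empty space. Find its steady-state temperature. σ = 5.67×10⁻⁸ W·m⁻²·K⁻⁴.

T ≈ 389 K

At steady state, absorbed solar power + internal power = radiated power.
Absorbed: α·S·A_cross = 0.53·887·8.930 = 4198 W (cross-section A).
Total input = 4198 + 1970 = 6168 W.
Radiated: εσ·A_surf·T⁴ with A_surf = A = 8.930 m².
T⁴ = 6168/(0.53·5.67×10⁻⁸·8.930) = 2.298×10¹⁰ K⁴.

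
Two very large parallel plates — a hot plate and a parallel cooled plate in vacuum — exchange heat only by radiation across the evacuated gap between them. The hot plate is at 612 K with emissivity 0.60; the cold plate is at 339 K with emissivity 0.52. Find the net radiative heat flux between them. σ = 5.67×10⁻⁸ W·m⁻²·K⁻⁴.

q ≈ 2780 W/m²

For two infinite grey parallel plates, q = σ(T₁⁴ − T₂⁴)/(1/ε₁ + 1/ε₂ − 1).
T₁⁴ − T₂⁴ = 1.403×10¹¹ − 1.321×10¹⁰ = 1.271×10¹¹ K⁴.
1/ε₁ + 1/ε₂ − 1 = 1.667 + 1.923 − 1 = 2.590.
q = 5.67×10⁻⁸ × 1.271×10¹¹ / 2.590.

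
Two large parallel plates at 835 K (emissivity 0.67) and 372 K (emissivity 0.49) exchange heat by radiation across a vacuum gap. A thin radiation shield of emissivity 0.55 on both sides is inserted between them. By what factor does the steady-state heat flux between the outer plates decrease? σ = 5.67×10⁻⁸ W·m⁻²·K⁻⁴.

Without shield: q₀ = σΔ(T⁴)/(1/ε₁+1/ε₂−1) with denominator 2.533.
With shield the two gaps are in series; the resistances add: (1/ε₁+1/ε_s−1)+(1/ε_s+1/ε₂−1) = 2.311+2.859 = 5.170.
Heat-flux ratio q₀/q = 5.170/2.533.

factor ≈ 2.04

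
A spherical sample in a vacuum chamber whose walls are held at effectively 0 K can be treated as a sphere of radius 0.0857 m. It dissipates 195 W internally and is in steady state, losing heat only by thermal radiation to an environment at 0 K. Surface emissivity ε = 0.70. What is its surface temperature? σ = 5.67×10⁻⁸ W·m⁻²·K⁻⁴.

T ≈ 480 K

Steady state: internal power = radiated power, P = εσA T⁴.
Radiating area A = 4πr² = 0.09229 m².
T⁴ = P/(εσA) = 195/(0.70·5.67×10⁻⁸·0.09229) = 5.323×10¹⁰ K⁴.
T = (5.323×10¹⁰)^(1/4).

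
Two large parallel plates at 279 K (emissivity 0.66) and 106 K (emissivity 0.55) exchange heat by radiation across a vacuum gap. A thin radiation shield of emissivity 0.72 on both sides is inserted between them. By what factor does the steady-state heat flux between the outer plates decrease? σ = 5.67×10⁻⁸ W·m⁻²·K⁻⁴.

factor ≈ 1.76

Without shield: q₀ = σΔ(T⁴)/(1/ε₁+1/ε₂−1) with denominator 2.333.
With shield the two gaps are in series; the resistances add: (1/ε₁+1/ε_s−1)+(1/ε_s+1/ε₂−1) = 1.904+2.207 = 4.111.
Heat-flux ratio q₀/q = 4.111/2.333.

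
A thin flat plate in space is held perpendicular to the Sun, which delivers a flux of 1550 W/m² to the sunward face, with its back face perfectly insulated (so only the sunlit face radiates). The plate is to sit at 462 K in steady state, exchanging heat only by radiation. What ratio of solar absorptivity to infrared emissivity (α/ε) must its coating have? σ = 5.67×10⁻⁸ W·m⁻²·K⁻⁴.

Balance: αS·A = εσ·1A·T⁴ ⇒ α/ε = σT⁴/S.
α/ε = 5.67×10⁻⁸·(462)⁴/1550 = 5.67×10⁻⁸·4.556×10¹⁰/1550.

α/ε ≈ 1.67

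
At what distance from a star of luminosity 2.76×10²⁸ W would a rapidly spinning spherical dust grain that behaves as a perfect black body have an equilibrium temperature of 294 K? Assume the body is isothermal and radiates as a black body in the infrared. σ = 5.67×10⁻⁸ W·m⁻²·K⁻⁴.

For an isothermal black-emitting sphere, (1−a)S·πr² = σ·4πr²·T⁴ ⇒ S = 4σT⁴/(1−a).
S = 4·5.67×10⁻⁸·(294)⁴/1.00 = 1694 W/m².
Flux falls as S = L/(4πd²), so d = √(L/(4πS)) = √(2.76×10²⁸/(4π·1694)).

d ≈ 1.14×10¹² m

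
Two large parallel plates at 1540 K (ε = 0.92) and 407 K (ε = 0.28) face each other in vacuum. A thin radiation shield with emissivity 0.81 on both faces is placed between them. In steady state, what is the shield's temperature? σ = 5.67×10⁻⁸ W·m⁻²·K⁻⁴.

In steady state the net flux on the hot side equals that on the cold side.
σ(T₁⁴−T_s⁴)/D₁ = σ(T_s⁴−T₂⁴)/D₂, with D₁ = 1/ε₁+1/ε_s−1 = 1.322, D₂ = 1/ε_s+1/ε₂−1 = 3.806.
Solve for T_s⁴: T_s⁴ = (D₂·T₁⁴ + D₁·T₂⁴)/(D₁+D₂) = 4.182×10¹² K⁴.

T_s ≈ 1430 K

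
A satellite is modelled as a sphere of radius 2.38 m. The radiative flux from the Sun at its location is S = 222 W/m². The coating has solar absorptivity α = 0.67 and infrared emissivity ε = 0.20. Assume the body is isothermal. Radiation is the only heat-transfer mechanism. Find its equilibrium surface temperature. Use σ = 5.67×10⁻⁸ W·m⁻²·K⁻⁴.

At equilibrium, absorbed power = emitted power.
Absorbing cross-section = πr² = 17.80 m²; emitting surface = 4πr² = 71.18 m² (ratio 4).
αS·A_cross = εσ·A_surf·T⁴  ⇒  T⁴ = αS/(ε·4σ).
T⁴ = 0.670·222/(0.20·4·5.67×10⁻⁸) = 3.279×10⁹ K⁴.
T = (3.279×10⁹)^(1/4).

T ≈ 239 K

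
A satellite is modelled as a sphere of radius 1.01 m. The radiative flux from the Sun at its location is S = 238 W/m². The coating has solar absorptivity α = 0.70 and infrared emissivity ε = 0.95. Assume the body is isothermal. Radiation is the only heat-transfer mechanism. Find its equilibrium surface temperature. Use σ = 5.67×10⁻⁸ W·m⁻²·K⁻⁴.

At equilibrium, absorbed power = emitted power.
Absorbing cross-section = πr² = 3.205 m²; emitting surface = 4πr² = 12.82 m² (ratio 4).
αS·A_cross = εσ·A_surf·T⁴  ⇒  T⁴ = αS/(ε·4σ).
T⁴ = 0.700·238/(0.95·4·5.67×10⁻⁸) = 7.732×10⁸ K⁴.
T = (7.732×10⁸)^(1/4).

T ≈ 167 K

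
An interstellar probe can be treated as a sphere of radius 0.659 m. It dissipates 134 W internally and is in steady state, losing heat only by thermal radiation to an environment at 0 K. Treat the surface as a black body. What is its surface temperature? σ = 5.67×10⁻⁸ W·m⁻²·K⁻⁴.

T ≈ 144 K

Steady state: internal power = radiated power, P = εσA T⁴.
Radiating area A = 4πr² = 5.457 m².
T⁴ = P/(εσA) = 134/(1.0·5.67×10⁻⁸·5.457) = 4.331×10⁸ K⁴.
T = (4.331×10⁸)^(1/4).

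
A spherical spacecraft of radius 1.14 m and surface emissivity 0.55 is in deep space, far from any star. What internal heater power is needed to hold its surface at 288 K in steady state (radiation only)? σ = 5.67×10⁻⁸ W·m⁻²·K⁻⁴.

P ≈ 3500 W

P = εσ·4πr²·T⁴.
4πr² = 16.33 m²; T⁴ = 6.880×10⁹ K⁴.
P = 0.55·5.67×10⁻⁸·16.33·6.880×10⁹.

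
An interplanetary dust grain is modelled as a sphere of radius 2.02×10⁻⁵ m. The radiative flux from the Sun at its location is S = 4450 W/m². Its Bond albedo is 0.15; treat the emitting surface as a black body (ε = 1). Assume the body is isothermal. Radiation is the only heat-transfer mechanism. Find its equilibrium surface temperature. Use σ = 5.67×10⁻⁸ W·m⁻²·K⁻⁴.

At equilibrium, absorbed power = emitted power.
Absorbing cross-section = πr² = 1.282×10⁻⁹ m²; emitting surface = 4πr² = 5.128×10⁻⁹ m² (ratio 4).
(1−a)S·A_cross = εσ·A_surf·T⁴  ⇒  T⁴ = (1−a)S/(4σ).
T⁴ = 0.850·4450/(4·5.67×10⁻⁸) = 1.668×10¹⁰ K⁴.
T = (1.668×10¹⁰)^(1/4).

T ≈ 359 K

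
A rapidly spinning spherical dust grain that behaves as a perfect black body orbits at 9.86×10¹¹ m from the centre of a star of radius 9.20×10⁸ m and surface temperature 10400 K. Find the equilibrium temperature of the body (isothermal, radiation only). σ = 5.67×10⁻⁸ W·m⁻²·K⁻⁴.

T ≈ 225 K

The star's surface emits σT_*⁴; at distance d the flux is S = σT_*⁴(R_*/d)².
S = 5.67×10⁻⁸·(10400)⁴·(9.20×10⁸/9.86×10¹¹)² = 577.5 W/m².
For an isothermal sphere T⁴ = (1−a)S/(4σ) = 2.546×10⁹ K⁴.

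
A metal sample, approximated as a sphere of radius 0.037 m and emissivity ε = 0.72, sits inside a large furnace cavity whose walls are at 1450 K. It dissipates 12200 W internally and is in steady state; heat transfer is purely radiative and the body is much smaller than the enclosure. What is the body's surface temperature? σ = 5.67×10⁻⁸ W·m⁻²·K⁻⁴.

T ≈ 2160 K

For a small grey body in a large enclosure, net radiated power = εσA(T⁴ − T_w⁴).
Steady state: P = εσA(T⁴ − T_w⁴) with A = 4πr² = 0.01720 m².
T⁴ = P/(εσA) + T_w⁴ = 12200/(0.72·5.67×10⁻⁸·0.01720) + (1450)⁴
    = 1.737×10¹³ + 4.421×10¹² = 2.179×10¹³ K⁴.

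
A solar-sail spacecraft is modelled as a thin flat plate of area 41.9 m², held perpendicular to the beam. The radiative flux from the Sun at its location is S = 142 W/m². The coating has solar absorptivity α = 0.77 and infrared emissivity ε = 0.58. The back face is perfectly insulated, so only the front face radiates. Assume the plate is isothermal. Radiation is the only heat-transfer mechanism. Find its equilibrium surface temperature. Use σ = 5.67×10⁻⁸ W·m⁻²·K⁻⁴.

At equilibrium, absorbed power = emitted power.
Absorbing cross-section = A = 41.90 m²; emitting surface = A = 41.90 m² (ratio 1).
αS·A_cross = εσ·A_surf·T⁴  ⇒  T⁴ = αS/(ε·1σ).
T⁴ = 0.770·142/(0.58·1·5.67×10⁻⁸) = 3.325×10⁹ K⁴.
T = (3.325×10⁹)^(1/4).

T ≈ 240 K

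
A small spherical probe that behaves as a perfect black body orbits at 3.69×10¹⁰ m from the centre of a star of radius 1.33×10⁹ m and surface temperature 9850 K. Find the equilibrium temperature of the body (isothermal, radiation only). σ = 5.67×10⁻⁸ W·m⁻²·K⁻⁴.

T ≈ 1320 K

The star's surface emits σT_*⁴; at distance d the flux is S = σT_*⁴(R_*/d)².
S = 5.67×10⁻⁸·(9850)⁴·(1.33×10⁹/3.69×10¹⁰)² = 6.934×10⁵ W/m².
For an isothermal sphere T⁴ = (1−a)S/(4σ) = 3.057×10¹² K⁴.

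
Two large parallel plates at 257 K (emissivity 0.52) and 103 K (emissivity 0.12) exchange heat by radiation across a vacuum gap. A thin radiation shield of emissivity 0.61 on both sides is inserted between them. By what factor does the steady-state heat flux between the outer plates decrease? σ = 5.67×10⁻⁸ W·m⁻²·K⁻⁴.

Without shield: q₀ = σΔ(T⁴)/(1/ε₁+1/ε₂−1) with denominator 9.256.
With shield the two gaps are in series; the resistances add: (1/ε₁+1/ε_s−1)+(1/ε_s+1/ε₂−1) = 2.562+8.973 = 11.54.
Heat-flux ratio q₀/q = 11.54/9.256.

factor ≈ 1.25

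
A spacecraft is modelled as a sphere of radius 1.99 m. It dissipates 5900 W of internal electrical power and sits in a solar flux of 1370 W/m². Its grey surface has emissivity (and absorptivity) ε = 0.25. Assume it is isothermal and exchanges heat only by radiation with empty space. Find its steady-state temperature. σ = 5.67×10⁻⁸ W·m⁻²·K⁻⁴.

T ≈ 346 K

At steady state, absorbed solar power + internal power = radiated power.
Absorbed: α·S·A_cross = 0.25·1370·12.44 = 4261 W (cross-section πr²).
Total input = 4261 + 5900 = 10160 W.
Radiated: εσ·A_surf·T⁴ with A_surf = 4πr² = 49.76 m².
T⁴ = 10160/(0.25·5.67×10⁻⁸·49.76) = 1.440×10¹⁰ K⁴.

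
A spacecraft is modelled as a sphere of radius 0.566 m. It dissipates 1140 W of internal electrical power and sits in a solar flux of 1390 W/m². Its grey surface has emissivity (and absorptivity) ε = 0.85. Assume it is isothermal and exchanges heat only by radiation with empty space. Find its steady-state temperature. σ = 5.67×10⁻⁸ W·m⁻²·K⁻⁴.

At steady state, absorbed solar power + internal power = radiated power.
Absorbed: α·S·A_cross = 0.85·1390·1.006 = 1189 W (cross-section πr²).
Total input = 1189 + 1140 = 2329 W.
Radiated: εσ·A_surf·T⁴ with A_surf = 4πr² = 4.026 m².
T⁴ = 2329/(0.85·5.67×10⁻⁸·4.026) = 1.200×10¹⁰ K⁴.

T ≈ 331 K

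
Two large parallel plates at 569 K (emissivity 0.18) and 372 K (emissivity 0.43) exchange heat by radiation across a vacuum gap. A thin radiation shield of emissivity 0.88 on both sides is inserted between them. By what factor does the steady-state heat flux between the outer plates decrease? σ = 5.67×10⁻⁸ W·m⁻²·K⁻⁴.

Without shield: q₀ = σΔ(T⁴)/(1/ε₁+1/ε₂−1) with denominator 6.881.
With shield the two gaps are in series; the resistances add: (1/ε₁+1/ε_s−1)+(1/ε_s+1/ε₂−1) = 5.692+2.462 = 8.154.
Heat-flux ratio q₀/q = 8.154/6.881.

factor ≈ 1.18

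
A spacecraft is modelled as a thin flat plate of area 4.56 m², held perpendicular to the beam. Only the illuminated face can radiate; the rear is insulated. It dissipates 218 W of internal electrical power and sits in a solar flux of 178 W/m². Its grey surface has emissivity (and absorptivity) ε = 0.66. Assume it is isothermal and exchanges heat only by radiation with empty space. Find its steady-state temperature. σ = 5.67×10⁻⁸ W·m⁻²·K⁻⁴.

T ≈ 258 K

At steady state, absorbed solar power + internal power = radiated power.
Absorbed: α·S·A_cross = 0.66·178·4.560 = 535.7 W (cross-section A).
Total input = 535.7 + 218 = 753.7 W.
Radiated: εσ·A_surf·T⁴ with A_surf = A = 4.560 m².
T⁴ = 753.7/(0.66·5.67×10⁻⁸·4.560) = 4.417×10⁹ K⁴.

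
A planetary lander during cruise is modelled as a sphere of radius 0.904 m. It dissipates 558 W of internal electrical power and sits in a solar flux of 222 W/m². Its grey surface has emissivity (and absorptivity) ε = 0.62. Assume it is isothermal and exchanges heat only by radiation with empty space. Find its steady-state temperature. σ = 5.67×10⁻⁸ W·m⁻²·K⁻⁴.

At steady state, absorbed solar power + internal power = radiated power.
Absorbed: α·S·A_cross = 0.62·222·2.567 = 353.4 W (cross-section πr²).
Total input = 353.4 + 558 = 911.4 W.
Radiated: εσ·A_surf·T⁴ with A_surf = 4πr² = 10.27 m².
T⁴ = 911.4/(0.62·5.67×10⁻⁸·10.27) = 2.524×10⁹ K⁴.

T ≈ 224 K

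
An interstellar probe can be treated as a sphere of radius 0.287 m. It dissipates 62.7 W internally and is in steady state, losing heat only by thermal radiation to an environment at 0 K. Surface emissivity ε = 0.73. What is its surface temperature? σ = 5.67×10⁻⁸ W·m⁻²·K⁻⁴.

T ≈ 196 K

Steady state: internal power = radiated power, P = εσA T⁴.
Radiating area A = 4πr² = 1.035 m².
T⁴ = P/(εσA) = 62.7/(0.73·5.67×10⁻⁸·1.035) = 1.463×10⁹ K⁴.
T = (1.463×10⁹)^(1/4).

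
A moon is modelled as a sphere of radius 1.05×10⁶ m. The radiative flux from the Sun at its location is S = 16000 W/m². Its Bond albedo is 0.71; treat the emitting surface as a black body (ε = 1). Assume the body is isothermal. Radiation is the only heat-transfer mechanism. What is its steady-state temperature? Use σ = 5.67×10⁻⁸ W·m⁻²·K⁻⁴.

T ≈ 378 K

At equilibrium, absorbed power = emitted power.
Absorbing cross-section = πr² = 3.464×10¹² m²; emitting surface = 4πr² = 1.385×10¹³ m² (ratio 4).
(1−a)S·A_cross = εσ·A_surf·T⁴  ⇒  T⁴ = (1−a)S/(4σ).
T⁴ = 0.290·16000/(4·5.67×10⁻⁸) = 2.046×10¹⁰ K⁴.
T = (2.046×10¹⁰)^(1/4).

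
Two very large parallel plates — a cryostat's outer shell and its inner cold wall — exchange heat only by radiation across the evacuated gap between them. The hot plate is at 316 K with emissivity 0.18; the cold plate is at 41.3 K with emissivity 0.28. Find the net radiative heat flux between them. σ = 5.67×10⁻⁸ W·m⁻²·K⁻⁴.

q ≈ 69.5 W/m²

For two infinite grey parallel plates, q = σ(T₁⁴ − T₂⁴)/(1/ε₁ + 1/ε₂ − 1).
T₁⁴ − T₂⁴ = 9.971×10⁹ − 2.909×10⁶ = 9.968×10⁹ K⁴.
1/ε₁ + 1/ε₂ − 1 = 5.556 + 3.571 − 1 = 8.127.
q = 5.67×10⁻⁸ × 9.968×10⁹ / 8.127.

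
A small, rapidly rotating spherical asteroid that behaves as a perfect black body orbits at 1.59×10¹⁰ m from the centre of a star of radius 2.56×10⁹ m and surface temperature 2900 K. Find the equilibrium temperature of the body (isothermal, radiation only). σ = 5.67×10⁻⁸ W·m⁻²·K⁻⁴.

The star's surface emits σT_*⁴; at distance d the flux is S = σT_*⁴(R_*/d)².
S = 5.67×10⁻⁸·(2900)⁴·(2.56×10⁹/1.59×10¹⁰)² = 1.040×10⁵ W/m².
For an isothermal sphere T⁴ = (1−a)S/(4σ) = 4.584×10¹¹ K⁴.

T ≈ 823 K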